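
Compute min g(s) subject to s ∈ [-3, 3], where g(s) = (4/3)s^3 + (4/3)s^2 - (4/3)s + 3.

The derivative is 4s^2 + (8/3)s - 4/3, which vanishes at s = -1 and s = 1/3.
Candidates: g(-3) = -17; g(-1) = 13/3; g(1/3) = 223/81; g(3) = 47.
So the minimum is g(-3) = -17.

-17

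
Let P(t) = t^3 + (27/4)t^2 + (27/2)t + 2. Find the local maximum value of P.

-19/4

P'(t) = 3t^2 + (27/2)t + 27/2 = 0 at t = -3, -3/2.
Second-derivative test with P''(t) = 6t + 27/2: P''(-3) = -9/2 < 0 ⇒ local maximum; P''(-3/2) = 9/2 > 0 ⇒ local minimum.
So the local maximum value is P(-3) = -19/4.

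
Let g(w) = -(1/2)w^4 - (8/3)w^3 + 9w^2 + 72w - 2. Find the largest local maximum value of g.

g'(w) = -2w^3 - 8w^2 + 18w + 72. Setting g'(w) = 0 gives w ∈ {-4, -3, 3}.
g''(w) = -6w^2 - 16w + 18. g''(-4) = -14 < 0 ⇒ local maximum; g''(-3) = 12 > 0 ⇒ local minimum; g''(3) = -84 < 0 ⇒ local maximum.
So the largest local maximum value is g(3) = 365/2.

365/2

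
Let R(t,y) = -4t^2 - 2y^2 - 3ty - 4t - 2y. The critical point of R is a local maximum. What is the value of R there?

∂R/∂t = -8t - 3y - 4 = 0 and ∂R/∂y = -3t - 4y - 2 = 0, so (t, y) = (-10/23, -4/23).
The Hessian has R_{tt} = -8, R_{yy} = -4, R_{ty} = -3, giving D = 23 > 0 with R_{tt} < 0, so the point is a local maximum.
R(-10/23, -4/23) = 24/23.

24/23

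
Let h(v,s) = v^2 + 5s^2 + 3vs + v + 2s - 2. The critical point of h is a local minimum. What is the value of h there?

-25/11

∂h/∂v = 2v + 3s + 1 = 0 and ∂h/∂s = 3v + 10s + 2 = 0, so (v, s) = (-4/11, -1/11).
The Hessian has h_{vv} = 2, h_{ss} = 10, h_{vs} = 3, giving D = 11 > 0 with h_{vv} > 0, so the point is a local minimum.
h(-4/11, -1/11) = -25/11.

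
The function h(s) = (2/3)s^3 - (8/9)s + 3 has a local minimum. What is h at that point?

Critical points: h'(s) = 2s^2 - 8/9 vanishes at s = -2/3, 2/3.
Since h''(s) = 4s, we get h''(-2/3) = -8/3 < 0 ⇒ local maximum; h''(2/3) = 8/3 > 0 ⇒ local minimum.
So the local minimum value is h(2/3) = 211/81.

211/81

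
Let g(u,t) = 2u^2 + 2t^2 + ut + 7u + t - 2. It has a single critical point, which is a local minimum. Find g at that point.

-41/5

∂g/∂u = 4u + t + 7 = 0 and ∂g/∂t = u + 4t + 1 = 0, so (u, t) = (-9/5, 1/5).
The Hessian has g_{uu} = 4, g_{tt} = 4, g_{ut} = 1, giving D = 15 > 0 with g_{uu} > 0, so the point is a local minimum.
g(-9/5, 1/5) = -41/5.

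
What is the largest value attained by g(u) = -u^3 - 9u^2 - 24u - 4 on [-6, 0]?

The derivative is -3u^2 - 18u - 24, which vanishes at u = -4 and u = -2.
Evaluating at the critical points and endpoints: g(-6) = 32, g(-4) = 12, g(-2) = 16, g(0) = -4.
The maximum over the interval is 32, attained at u = -6.

32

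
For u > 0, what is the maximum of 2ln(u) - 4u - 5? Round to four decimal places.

f'(u) = 2/u − 4 = 0 gives u = 1/2.
f''(u) = -2/u², which is negative for u > 0, so this is a local maximum.
f(1/2) = 2·ln(1/2) - 2 - 5 ≈ -8.3863.

-8.3863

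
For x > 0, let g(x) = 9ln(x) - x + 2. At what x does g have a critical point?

g'(x) = 9/x − 1 = 0 gives x = 9.
g''(x) = -9/x², which is negative for x > 0, so this is a local maximum.
g(9) = 9·ln(9) - 9 + 2 ≈ 12.7750.

9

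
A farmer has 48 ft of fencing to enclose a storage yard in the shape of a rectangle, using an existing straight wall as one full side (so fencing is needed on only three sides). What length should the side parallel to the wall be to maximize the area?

24

Let the sides perpendicular to the wall have length x and the parallel side y, so 2x + y = 48 and the area is A = xy = x(48 − 2x).
A'(x) = 48 − 4x = 0 gives x = 12, and A''(x) = −4 < 0 confirms a maximum.
Then y = 48 − 2·12 = 24 and A = 288.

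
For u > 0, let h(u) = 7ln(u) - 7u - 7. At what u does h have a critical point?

1

h'(u) = 7/u − 7 = 0 gives u = 1.
h''(u) = -7/u², which is negative for u > 0, so this is a local maximum.
h(1) = 7·ln(1) - 7 - 7 ≈ -14.0000.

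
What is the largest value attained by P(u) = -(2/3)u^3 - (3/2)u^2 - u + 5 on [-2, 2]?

P'(u) = -2u^2 - 3u - 1, which vanishes at u = -1 and u = -1/2.
Compare values at every candidate in [-2, 2]: P(-2) = 19/3; P(-1) = 31/6; P(-1/2) = 125/24; P(2) = -25/3.
Hence the absolute maximum is 19/3 at u = -2.

19/3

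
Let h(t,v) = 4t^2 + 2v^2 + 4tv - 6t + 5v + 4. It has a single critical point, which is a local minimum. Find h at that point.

-57/4

∂h/∂t = 8t + 4v - 6 = 0 and ∂h/∂v = 4t + 4v + 5 = 0, so (t, v) = (11/4, -4).
The Hessian has h_{tt} = 8, h_{vv} = 4, h_{tv} = 4, giving D = 16 > 0 with h_{tt} > 0, so the point is a local minimum.
h(11/4, -4) = -57/4.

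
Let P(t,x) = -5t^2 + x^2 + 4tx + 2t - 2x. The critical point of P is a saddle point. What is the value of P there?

∂P/∂t = -10t + 4x + 2 = 0 and ∂P/∂x = 4t + 2x - 2 = 0, so (t, x) = (1/3, 1/3).
The Hessian has P_{tt} = -10, P_{xx} = 2, P_{tx} = 4, giving D = -36 < 0, so the point is a saddle point.
P(1/3, 1/3) = 0.

0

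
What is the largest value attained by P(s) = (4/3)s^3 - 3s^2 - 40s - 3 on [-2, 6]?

Differentiating, P'(s) = 4s^2 - 6s - 40; whose only zero in [-2, 6] is s = 4.
Evaluating at the critical points and endpoints: P(-2) = 163/3; P(4) = -377/3; P(6) = -63.
Hence the absolute maximum is 163/3 at s = -2.

163/3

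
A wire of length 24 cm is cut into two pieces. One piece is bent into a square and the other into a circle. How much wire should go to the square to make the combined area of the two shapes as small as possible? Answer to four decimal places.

13.4424

Let x be the length used for the square. Square side x/4; circle radius (24−x)/(2π).
A(x) = (x/4)² + π·((24−x)/(2π))² = x²/16 + (24−x)²/(4π) for 0 ≤ x ≤ 24. A'(x) = x/8 − (24−x)/(2π) = 0 gives x = 4·24/(π+4) ≈ 13.4424.
A'' = 1/8 + 1/(2π) > 0, so this gives the minimum combined area; x ≈ 13.4424 cm to the square.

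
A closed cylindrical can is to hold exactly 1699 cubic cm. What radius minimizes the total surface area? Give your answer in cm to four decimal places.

With radius r and height h, πr²h = 1699 so h = 1699/(πr²), and S(r) = 2πr² + 2πrh = 2πr² + 2·1699/r.
S'(r) = 4πr − 2·1699/r² = 0 ⇒ r³ = 1699/(2π), so r ≈ 6.4665 and h = 2r ≈ 12.9331.
S''(r) = 4π + 4·1699/r³ > 0, so this is the minimum; S ≈ 788.2128.

6.4665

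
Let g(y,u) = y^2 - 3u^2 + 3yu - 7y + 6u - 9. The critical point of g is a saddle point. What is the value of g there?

∂g/∂y = 2y + 3u - 7 = 0 and ∂g/∂u = 3y - 6u + 6 = 0, so (y, u) = (8/7, 11/7).
The Hessian has g_{yy} = 2, g_{uu} = -6, g_{yu} = 3, giving D = -21 < 0, so the point is a saddle point.
g(8/7, 11/7) = -58/7.

-58/7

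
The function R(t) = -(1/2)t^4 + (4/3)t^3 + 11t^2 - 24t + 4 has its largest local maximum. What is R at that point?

Critical points: R'(t) = -2t^3 + 4t^2 + 22t - 24 vanishes at t = -3, 1, 4.
Second-derivative test with R''(t) = -6t^2 + 8t + 22: R''(-3) = -56 < 0 ⇒ local maximum; R''(1) = 24 > 0 ⇒ local minimum; R''(4) = -42 < 0 ⇒ local maximum.
So the largest local maximum value is R(-3) = 197/2.

197/2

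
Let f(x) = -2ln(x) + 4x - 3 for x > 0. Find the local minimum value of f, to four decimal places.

0.3863

f'(x) = -2/x + 4 = 0 gives x = 1/2.
f''(x) = 2/x², which is positive for x > 0, so this is a local minimum.
f(1/2) = -2·ln(1/2) + 2 - 3 ≈ 0.3863.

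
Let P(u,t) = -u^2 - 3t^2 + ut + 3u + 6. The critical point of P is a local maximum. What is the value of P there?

∂P/∂u = -2u + t + 3 = 0 and ∂P/∂t = u - 6t = 0, so (u, t) = (18/11, 3/11).
The Hessian has P_{uu} = -2, P_{tt} = -6, P_{ut} = 1, giving D = 11 > 0 with P_{uu} < 0, so the point is a local maximum.
P(18/11, 3/11) = 93/11.

93/11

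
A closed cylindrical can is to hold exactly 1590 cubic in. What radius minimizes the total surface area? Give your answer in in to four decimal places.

6.3252

With radius r and height h, πr²h = 1590 so h = 1590/(πr²), and S(r) = 2πr² + 2πrh = 2πr² + 2·1590/r.
S'(r) = 4πr − 2·1590/r² = 0 ⇒ r³ = 1590/(2π), so r ≈ 6.3252 and h = 2r ≈ 12.6503.
S''(r) = 4π + 4·1590/r³ > 0, so this is the minimum; S ≈ 754.1296.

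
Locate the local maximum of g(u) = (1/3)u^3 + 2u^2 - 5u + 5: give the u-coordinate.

-5

g'(u) = u^2 + 4u - 5. Setting g'(u) = 0 gives u ∈ {-5, 1}.
g''(u) = 2u + 4. g''(-5) = -6 < 0 ⇒ local maximum; g''(1) = 6 > 0 ⇒ local minimum.
The local maximum is g(-5) = 115/3.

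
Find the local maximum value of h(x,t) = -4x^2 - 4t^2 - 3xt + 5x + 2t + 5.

∂h/∂x = -8x - 3t + 5 = 0 and ∂h/∂t = -3x - 8t + 2 = 0, so (x, t) = (34/55, 1/55).
The Hessian has h_{xx} = -8, h_{tt} = -8, h_{xt} = -3, giving D = 55 > 0 with h_{xx} < 0, so the point is a local maximum.
h(34/55, 1/55) = 361/55.

361/55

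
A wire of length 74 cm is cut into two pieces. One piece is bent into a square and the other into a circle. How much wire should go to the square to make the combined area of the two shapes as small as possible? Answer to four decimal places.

Let x be the length used for the square. Square side x/4; circle radius (74−x)/(2π).
A(x) = (x/4)² + π·((74−x)/(2π))² = x²/16 + (74−x)²/(4π) for 0 ≤ x ≤ 74. A'(x) = x/8 − (74−x)/(2π) = 0 gives x = 4·74/(π+4) ≈ 41.4473.
A'' = 1/8 + 1/(2π) > 0, so this gives the minimum combined area; x ≈ 41.4473 cm to the square.

41.4473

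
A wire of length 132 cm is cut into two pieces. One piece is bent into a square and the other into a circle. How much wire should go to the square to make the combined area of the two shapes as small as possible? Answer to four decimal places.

Let x be the length used for the square. Square side x/4; circle radius (132−x)/(2π).
A(x) = (x/4)² + π·((132−x)/(2π))² = x²/16 + (132−x)²/(4π) for 0 ≤ x ≤ 132. A'(x) = x/8 − (132−x)/(2π) = 0 gives x = 4·132/(π+4) ≈ 73.9331.
A'' = 1/8 + 1/(2π) > 0, so this gives the minimum combined area; x ≈ 73.9331 cm to the square.

73.9331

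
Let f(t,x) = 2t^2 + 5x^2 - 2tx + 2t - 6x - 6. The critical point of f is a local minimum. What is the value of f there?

∂f/∂t = 4t - 2x + 2 = 0 and ∂f/∂x = -2t + 10x - 6 = 0, so (t, x) = (-2/9, 5/9).
The Hessian has f_{tt} = 4, f_{xx} = 10, f_{tx} = -2, giving D = 36 > 0 with f_{tt} > 0, so the point is a local minimum.
f(-2/9, 5/9) = -71/9.

-71/9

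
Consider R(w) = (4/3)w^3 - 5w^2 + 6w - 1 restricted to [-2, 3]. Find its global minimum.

-131/3

Differentiating, R'(w) = 4w^2 - 10w + 6; which vanishes at w = 1 and w = 3/2.
Candidates: R(-2) = -131/3,  R(1) = 4/3,  R(3/2) = 5/4,  R(3) = 8.
The minimum over the interval is -131/3, attained at w = -2.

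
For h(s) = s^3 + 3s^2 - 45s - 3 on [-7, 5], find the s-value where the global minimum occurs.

h'(s) = 3s^2 + 6s - 45, which vanishes at s = -5 and s = 3.
Compare values at every candidate in [-7, 5]: h(-7) = 116,  h(-5) = 172,  h(3) = -84,  h(5) = -28.
Hence the absolute minimum is -84 at s = 3.

3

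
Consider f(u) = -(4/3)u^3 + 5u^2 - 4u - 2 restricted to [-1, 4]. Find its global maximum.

f'(u) = -4u^2 + 10u - 4, which vanishes at u = 1/2 and u = 2.
Compare values at every candidate in [-1, 4]: f(-1) = 25/3,  f(1/2) = -35/12,  f(2) = -2/3,  f(4) = -70/3.
The maximum over the interval is 25/3, attained at u = -1.

25/3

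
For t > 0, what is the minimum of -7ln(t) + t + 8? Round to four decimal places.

1.3786

h'(t) = -7/t + 1 = 0 gives t = 7.
h''(t) = 7/t², which is positive for t > 0, so this is a local minimum.
h(7) = -7·ln(7) + 7 + 8 ≈ 1.3786.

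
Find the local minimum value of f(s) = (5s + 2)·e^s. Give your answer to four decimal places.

-1.2330

By the product rule, f'(s) = (5s + 7)·e^s. Since e^s > 0, the only critical point is s = -7/5.
f''(-7/5) has the same sign as 5 > 0, so this is a local minimum.
f(-7/5) = (-5)·e^(-7/5) ≈ -1.2330.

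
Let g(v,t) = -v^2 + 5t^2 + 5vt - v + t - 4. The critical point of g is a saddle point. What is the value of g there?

-19/5

∂g/∂v = -2v + 5t - 1 = 0 and ∂g/∂t = 5v + 10t + 1 = 0, so (v, t) = (-1/3, 1/15).
The Hessian has g_{vv} = -2, g_{tt} = 10, g_{vt} = 5, giving D = -45 < 0, so the point is a saddle point.
g(-1/3, 1/15) = -19/5.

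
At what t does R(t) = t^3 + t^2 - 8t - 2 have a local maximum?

Critical points: R'(t) = 3t^2 + 2t - 8 vanishes at t = -2, 4/3.
R''(t) = 6t + 2. R''(-2) = -10 < 0 ⇒ local maximum; R''(4/3) = 10 > 0 ⇒ local minimum.
The local maximum is R(-2) = 10.

-2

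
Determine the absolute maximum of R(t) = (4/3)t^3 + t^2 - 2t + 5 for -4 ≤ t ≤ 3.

The derivative is 4t^2 + 2t - 2, which vanishes at t = -1 and t = 1/2.
Evaluating at the critical points and endpoints: R(-4) = -169/3, R(-1) = 20/3, R(1/2) = 53/12, R(3) = 44.
So the maximum is R(3) = 44.

44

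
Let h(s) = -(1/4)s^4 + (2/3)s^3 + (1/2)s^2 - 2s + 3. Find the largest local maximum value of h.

Critical points: h'(s) = -s^3 + 2s^2 + s - 2 vanishes at s = -1, 1, 2.
Second-derivative test with h''(s) = -3s^2 + 4s + 1: h''(-1) = -6 < 0 ⇒ local maximum; h''(1) = 2 > 0 ⇒ local minimum; h''(2) = -3 < 0 ⇒ local maximum.
Thus h has its largest local maximum at s = -1, with value 55/12.

55/12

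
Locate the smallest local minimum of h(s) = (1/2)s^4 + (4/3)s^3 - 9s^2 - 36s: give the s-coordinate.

Critical points: h'(s) = 2s^3 + 4s^2 - 18s - 36 vanishes at s = -3, -2, 3.
h''(s) = 6s^2 + 8s - 18. h''(-3) = 12 > 0 ⇒ local minimum; h''(-2) = -10 < 0 ⇒ local maximum; h''(3) = 60 > 0 ⇒ local minimum.
So the smallest local minimum value is h(3) = -225/2.

3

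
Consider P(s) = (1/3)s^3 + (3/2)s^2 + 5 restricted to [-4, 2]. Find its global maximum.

41/3

P'(s) = s^2 + 3s, which vanishes at s = -3 and s = 0.
Compare values at every candidate in [-4, 2]: P(-4) = 23/3, P(-3) = 19/2, P(0) = 5, P(2) = 41/3.
The maximum over the interval is 41/3, attained at s = 2.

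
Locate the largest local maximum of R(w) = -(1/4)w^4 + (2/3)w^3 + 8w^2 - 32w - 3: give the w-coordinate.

Critical points: R'(w) = -w^3 + 2w^2 + 16w - 32 vanishes at w = -4, 2, 4.
R''(w) = -3w^2 + 4w + 16. R''(-4) = -48 < 0 ⇒ local maximum; R''(2) = 12 > 0 ⇒ local minimum; R''(4) = -16 < 0 ⇒ local maximum.
The largest local maximum is R(-4) = 439/3.

-4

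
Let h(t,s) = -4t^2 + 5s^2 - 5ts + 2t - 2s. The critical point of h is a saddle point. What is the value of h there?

-16/105

∂h/∂t = -8t - 5s + 2 = 0 and ∂h/∂s = -5t + 10s - 2 = 0, so (t, s) = (2/21, 26/105).
The Hessian has h_{tt} = -8, h_{ss} = 10, h_{ts} = -5, giving D = -105 < 0, so the point is a saddle point.
h(2/21, 26/105) = -16/105.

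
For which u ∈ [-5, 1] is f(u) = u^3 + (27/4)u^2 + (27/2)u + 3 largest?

The derivative is 3u^2 + (27/2)u + 27/2, which vanishes at u = -3 and u = -3/2.
Candidates: f(-5) = -83/4, f(-3) = -15/4, f(-3/2) = -87/16, f(1) = 97/4.
So the maximum is f(1) = 97/4.

1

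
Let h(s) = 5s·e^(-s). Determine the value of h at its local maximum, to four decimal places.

Differentiating with the product rule gives h'(s) = (-5s + 5)·e^(-s). Since e^(-s) > 0, the only critical point is s = 1.
h''(1) has the same sign as -5 < 0, so this is a local maximum.
h(1) = (5)·e^(-1) ≈ 1.8394.

1.8394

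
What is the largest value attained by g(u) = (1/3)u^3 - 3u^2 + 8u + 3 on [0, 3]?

29/3

The derivative is u^2 - 6u + 8, whose only zero in [0, 3] is u = 2.
Evaluating at the critical points and endpoints: g(0) = 3,  g(2) = 29/3,  g(3) = 9.
Hence the absolute maximum is 29/3 at u = 2.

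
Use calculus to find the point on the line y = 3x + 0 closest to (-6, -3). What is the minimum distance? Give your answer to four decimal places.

4.7434

Minimize D(x)^2 = (x + 6)^2 + (3x + 3)^2.
d/dx[D^2] = 2(x + 6) + 2·3·(3x + 3) = 0 ⇒ x = -3/2.
Then y = -9/2 and the distance is √(45/2) ≈ 4.7434.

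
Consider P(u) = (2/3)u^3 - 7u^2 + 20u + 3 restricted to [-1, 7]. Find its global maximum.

86/3

The derivative is 2u^2 - 14u + 20, which vanishes at u = 2 and u = 5.
Compare values at every candidate in [-1, 7]: P(-1) = -74/3, P(2) = 61/3, P(5) = 34/3, P(7) = 86/3.
So the maximum is P(7) = 86/3.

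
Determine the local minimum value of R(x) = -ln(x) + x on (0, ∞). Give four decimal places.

R'(x) = -1/x + 1 = 0 gives x = 1.
R''(x) = 1/x², which is positive for x > 0, so this is a local minimum.
R(1) = -1·ln(1) + 1 ≈ 1.0000.

1.0000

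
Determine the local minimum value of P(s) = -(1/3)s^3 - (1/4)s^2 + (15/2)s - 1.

-67/4

P'(s) = -s^2 - (1/2)s + 15/2 = 0 at s = -3, 5/2.
Since P''(s) = -2s - 1/2, we get P''(-3) = 11/2 > 0 ⇒ local minimum; P''(5/2) = -11/2 < 0 ⇒ local maximum.
So the local minimum value is P(-3) = -67/4.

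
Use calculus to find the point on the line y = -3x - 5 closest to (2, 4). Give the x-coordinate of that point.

Minimize D(x)^2 = (x - 2)^2 + (-3x - 9)^2.
d/dx[D^2] = 2(x - 2) + 2·(-3)·(-3x - 9) = 0 ⇒ x = -5/2.
Then y = 5/2 and the distance is √(45/2) ≈ 4.7434.

-5/2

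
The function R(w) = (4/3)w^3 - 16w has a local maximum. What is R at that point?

R'(w) = 4w^2 - 16 = 0 at w = -2, 2.
R''(w) = 8w. R''(-2) = -16 < 0 ⇒ local maximum; R''(2) = 16 > 0 ⇒ local minimum.
Thus R has its local maximum at w = -2, with value 64/3.

64/3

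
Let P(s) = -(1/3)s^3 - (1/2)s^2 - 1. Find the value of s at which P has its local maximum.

0

Critical points: P'(s) = -s^2 - s vanishes at s = -1, 0.
Since P''(s) = -2s - 1, we get P''(-1) = 1 > 0 ⇒ local minimum; P''(0) = -1 < 0 ⇒ local maximum.
Thus P has its local maximum at s = 0, with value -1.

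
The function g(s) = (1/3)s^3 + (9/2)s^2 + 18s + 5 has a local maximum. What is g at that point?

-13

g'(s) = s^2 + 9s + 18. Setting g'(s) = 0 gives s ∈ {-6, -3}.
Second-derivative test with g''(s) = 2s + 9: g''(-6) = -3 < 0 ⇒ local maximum; g''(-3) = 3 > 0 ⇒ local minimum.
Thus g has its local maximum at s = -6, with value -13.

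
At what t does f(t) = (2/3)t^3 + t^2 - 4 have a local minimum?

f'(t) = 2t^2 + 2t = 0 at t = -1, 0.
f''(t) = 4t + 2. f''(-1) = -2 < 0 ⇒ local maximum; f''(0) = 2 > 0 ⇒ local minimum.
So the local minimum value is f(0) = -4.

0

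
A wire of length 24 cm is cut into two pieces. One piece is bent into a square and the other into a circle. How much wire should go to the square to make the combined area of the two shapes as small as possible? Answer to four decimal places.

13.4424

Let x be the length used for the square. Square side x/4; circle radius (24−x)/(2π).
A(x) = (x/4)² + π·((24−x)/(2π))² = x²/16 + (24−x)²/(4π) for 0 ≤ x ≤ 24. A'(x) = x/8 − (24−x)/(2π) = 0 gives x = 4·24/(π+4) ≈ 13.4424.
A'' = 1/8 + 1/(2π) > 0, so this gives the minimum combined area; x ≈ 13.4424 cm to the square.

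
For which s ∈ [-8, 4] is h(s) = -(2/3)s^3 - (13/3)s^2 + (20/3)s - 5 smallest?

h'(s) = -2s^2 - (26/3)s + 20/3, which vanishes at s = -5 and s = 2/3.
Evaluating at the critical points and endpoints: h(-8) = 17/3,  h(-5) = -190/3,  h(2/3) = -217/81,  h(4) = -271/3.
Hence the absolute minimum is -271/3 at s = 4.

4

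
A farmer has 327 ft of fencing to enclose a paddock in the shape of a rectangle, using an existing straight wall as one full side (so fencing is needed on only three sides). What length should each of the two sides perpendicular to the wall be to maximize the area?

327/4

Let the sides perpendicular to the wall have length x and the parallel side y, so 2x + y = 327 and the area is A = xy = x(327 − 2x).
A'(x) = 327 − 4x = 0 gives x = 327/4, and A''(x) = −4 < 0 confirms a maximum.
Then y = 327 − 2·327/4 = 327/2 and A = 106929/8.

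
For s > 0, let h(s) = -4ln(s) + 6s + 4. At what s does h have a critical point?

2/3

h'(s) = -4/s + 6 = 0 gives s = 2/3.
h''(s) = 4/s², which is positive for s > 0, so this is a local minimum.
h(2/3) = -4·ln(2/3) + 4 + 4 ≈ 9.6219.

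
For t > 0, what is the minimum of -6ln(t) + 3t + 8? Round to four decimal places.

P'(t) = -6/t + 3 = 0 gives t = 2.
P''(t) = 6/t², which is positive for t > 0, so this is a local minimum.
P(2) = -6·ln(2) + 6 + 8 ≈ 9.8411.

9.8411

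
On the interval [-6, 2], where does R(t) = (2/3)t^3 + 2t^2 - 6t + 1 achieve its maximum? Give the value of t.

The derivative is 2t^2 + 4t - 6, which vanishes at t = -3 and t = 1.
Evaluating at the critical points and endpoints: R(-6) = -35; R(-3) = 19; R(1) = -7/3; R(2) = 7/3.
So the maximum is R(-3) = 19.

-3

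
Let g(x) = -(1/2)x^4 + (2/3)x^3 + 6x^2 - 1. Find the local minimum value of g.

Critical points: g'(x) = -2x^3 + 2x^2 + 12x vanishes at x = -2, 0, 3.
g''(x) = -6x^2 + 4x + 12. g''(-2) = -20 < 0 ⇒ local maximum; g''(0) = 12 > 0 ⇒ local minimum; g''(3) = -30 < 0 ⇒ local maximum.
The local minimum is g(0) = -1.

-1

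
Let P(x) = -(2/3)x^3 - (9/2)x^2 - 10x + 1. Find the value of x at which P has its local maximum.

-2

P'(x) = -2x^2 - 9x - 10 = 0 at x = -5/2, -2.
Since P''(x) = -4x - 9, we get P''(-5/2) = 1 > 0 ⇒ local minimum; P''(-2) = -1 < 0 ⇒ local maximum.
So the local maximum value is P(-2) = 25/3.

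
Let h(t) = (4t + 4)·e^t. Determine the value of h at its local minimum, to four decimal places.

Differentiating with the product rule gives h'(t) = (4t + 8)·e^t. Since e^t > 0, the only critical point is t = -2.
h''(-2) has the same sign as 4 > 0, so this is a local minimum.
h(-2) = (-4)·e^(-2) ≈ -0.5413.

-0.5413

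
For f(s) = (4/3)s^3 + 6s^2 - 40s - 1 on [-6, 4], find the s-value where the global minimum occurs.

2

f'(s) = 4s^2 + 12s - 40, which vanishes at s = -5 and s = 2.
Candidates: f(-6) = 167,  f(-5) = 547/3,  f(2) = -139/3,  f(4) = 61/3.
So the minimum is f(2) = -139/3.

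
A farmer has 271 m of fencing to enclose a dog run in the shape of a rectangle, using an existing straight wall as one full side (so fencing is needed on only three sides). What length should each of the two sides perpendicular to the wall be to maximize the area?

Let the sides perpendicular to the wall have length x and the parallel side y, so 2x + y = 271 and the area is A = xy = x(271 − 2x).
A'(x) = 271 − 4x = 0 gives x = 271/4, and A''(x) = −4 < 0 confirms a maximum.
Then y = 271 − 2·271/4 = 271/2 and A = 73441/8.

271/4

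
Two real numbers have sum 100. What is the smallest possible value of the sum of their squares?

5000

With a + b = 100, a^2 + b^2 = a^2 + (100 − a)^2.
The derivative 2a − 2(100 − a) = 4a − 200 vanishes at a = 50; second derivative 4 > 0, a minimum.
The minimum is 2·(50)^2 = 5000.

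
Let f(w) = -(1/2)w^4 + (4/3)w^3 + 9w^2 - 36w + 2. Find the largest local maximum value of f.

f'(w) = -2w^3 + 4w^2 + 18w - 36 = 0 at w = -3, 2, 3.
f''(w) = -6w^2 + 8w + 18. f''(-3) = -60 < 0 ⇒ local maximum; f''(2) = 10 > 0 ⇒ local minimum; f''(3) = -12 < 0 ⇒ local maximum.
Thus f has its largest local maximum at w = -3, with value 229/2.

229/2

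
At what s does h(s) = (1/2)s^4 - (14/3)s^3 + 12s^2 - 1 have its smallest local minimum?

0

Critical points: h'(s) = 2s^3 - 14s^2 + 24s vanishes at s = 0, 3, 4.
Since h''(s) = 6s^2 - 28s + 24, we get h''(0) = 24 > 0 ⇒ local minimum; h''(3) = -6 < 0 ⇒ local maximum; h''(4) = 8 > 0 ⇒ local minimum.
The smallest local minimum is h(0) = -1.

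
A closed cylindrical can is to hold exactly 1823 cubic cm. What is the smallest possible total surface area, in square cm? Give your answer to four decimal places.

With radius r and height h, πr²h = 1823 so h = 1823/(πr²), and S(r) = 2πr² + 2πrh = 2πr² + 2·1823/r.
S'(r) = 4πr − 2·1823/r² = 0 ⇒ r³ = 1823/(2π), so r ≈ 6.6202 and h = 2r ≈ 13.2403.
S''(r) = 4π + 4·1823/r³ > 0, so this is the minimum; S ≈ 826.1121.

826.1121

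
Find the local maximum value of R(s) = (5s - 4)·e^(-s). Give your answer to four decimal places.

By the product rule, R'(s) = (-5s + 9)·e^(-s). Since e^(-s) > 0, the only critical point is s = 9/5.
R''(9/5) has the same sign as -5 < 0, so this is a local maximum.
R(9/5) = (5)·e^(-9/5) ≈ 0.8265.

0.8265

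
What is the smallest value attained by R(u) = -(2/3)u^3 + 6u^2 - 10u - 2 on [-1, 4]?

-20/3

The derivative is -2u^2 + 12u - 10, whose only zero in [-1, 4] is u = 1.
Candidates: R(-1) = 44/3,  R(1) = -20/3,  R(4) = 34/3.
So the minimum is R(1) = -20/3.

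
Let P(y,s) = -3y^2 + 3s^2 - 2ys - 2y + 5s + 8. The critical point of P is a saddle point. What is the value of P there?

∂P/∂y = -6y - 2s - 2 = 0 and ∂P/∂s = -2y + 6s + 5 = 0, so (y, s) = (-1/20, -17/20).
The Hessian has P_{yy} = -6, P_{ss} = 6, P_{ys} = -2, giving D = -40 < 0, so the point is a saddle point.
P(-1/20, -17/20) = 237/40.

237/40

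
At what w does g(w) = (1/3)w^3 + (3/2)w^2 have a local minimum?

g'(w) = w^2 + 3w. Setting g'(w) = 0 gives w ∈ {-3, 0}.
Second-derivative test with g''(w) = 2w + 3: g''(-3) = -3 < 0 ⇒ local maximum; g''(0) = 3 > 0 ⇒ local minimum.
Thus g has its local minimum at w = 0, with value 0.

0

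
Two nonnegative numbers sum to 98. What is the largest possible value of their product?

2401

With x + y = 98, the product is P(x) = x(98 − x).
P'(x) = 98 − 2x = 0 gives x = 49; P'' = −2 < 0, so this is the maximum.
P = 49·49 = 2401.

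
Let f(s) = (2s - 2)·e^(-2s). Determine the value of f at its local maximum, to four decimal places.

0.0498

f'(s) = 2·e^(-2s) + (2s - 2)·(-2)·e^(-2s) = (-4s + 6)·e^(-2s). Since e^(-2s) > 0, the only critical point is s = 3/2.
f''(3/2) has the same sign as -4 < 0, so this is a local maximum.
f(3/2) = (1)·e^(-3) ≈ 0.0498.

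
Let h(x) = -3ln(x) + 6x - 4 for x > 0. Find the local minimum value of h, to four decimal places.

h'(x) = -3/x + 6 = 0 gives x = 1/2.
h''(x) = 3/x², which is positive for x > 0, so this is a local minimum.
h(1/2) = -3·ln(1/2) + 3 - 4 ≈ 1.0794.

1.0794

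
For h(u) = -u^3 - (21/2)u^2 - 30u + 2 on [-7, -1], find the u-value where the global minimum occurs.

-5

The derivative is -3u^2 - 21u - 30, which vanishes at u = -5 and u = -2.
Compare values at every candidate in [-7, -1]: h(-7) = 81/2; h(-5) = 29/2; h(-2) = 28; h(-1) = 45/2.
The minimum over the interval is 29/2, attained at u = -5.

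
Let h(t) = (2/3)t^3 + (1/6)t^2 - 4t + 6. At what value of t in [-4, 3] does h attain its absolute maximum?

3

Differentiating, h'(t) = 2t^2 + (1/3)t - 4; which vanishes at t = -3/2 and t = 4/3.
Compare values at every candidate in [-4, 3]: h(-4) = -18; h(-3/2) = 81/8; h(4/3) = 206/81; h(3) = 27/2.
The maximum over the interval is 27/2, attained at t = 3.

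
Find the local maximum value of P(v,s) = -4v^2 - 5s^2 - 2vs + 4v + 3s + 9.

∂P/∂v = -8v - 2s + 4 = 0 and ∂P/∂s = -2v - 10s + 3 = 0, so (v, s) = (17/38, 4/19).
The Hessian has P_{vv} = -8, P_{ss} = -10, P_{vs} = -2, giving D = 76 > 0 with P_{vv} < 0, so the point is a local maximum.
P(17/38, 4/19) = 194/19.

194/19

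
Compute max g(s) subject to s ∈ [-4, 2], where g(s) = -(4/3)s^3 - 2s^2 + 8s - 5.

49/3

The derivative is -4s^2 - 4s + 8, which vanishes at s = -2 and s = 1.
Evaluating at the critical points and endpoints: g(-4) = 49/3,  g(-2) = -55/3,  g(1) = -1/3,  g(2) = -23/3.
So the maximum is g(-4) = 49/3.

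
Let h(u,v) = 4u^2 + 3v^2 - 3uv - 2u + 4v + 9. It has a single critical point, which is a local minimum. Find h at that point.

23/3

∂h/∂u = 8u - 3v - 2 = 0 and ∂h/∂v = -3u + 6v + 4 = 0, so (u, v) = (0, -2/3).
The Hessian has h_{uu} = 8, h_{vv} = 6, h_{uv} = -3, giving D = 39 > 0 with h_{uu} > 0, so the point is a local minimum.
h(0, -2/3) = 23/3.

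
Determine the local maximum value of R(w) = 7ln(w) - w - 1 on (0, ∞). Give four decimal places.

5.6214

R'(w) = 7/w − 1 = 0 gives w = 7.
R''(w) = -7/w², which is negative for w > 0, so this is a local maximum.
R(7) = 7·ln(7) - 7 - 1 ≈ 5.6214.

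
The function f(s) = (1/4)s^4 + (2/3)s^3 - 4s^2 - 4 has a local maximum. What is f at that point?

Critical points: f'(s) = s^3 + 2s^2 - 8s vanishes at s = -4, 0, 2.
f''(s) = 3s^2 + 4s - 8. f''(-4) = 24 > 0 ⇒ local minimum; f''(0) = -8 < 0 ⇒ local maximum; f''(2) = 12 > 0 ⇒ local minimum.
The local maximum is f(0) = -4.

-4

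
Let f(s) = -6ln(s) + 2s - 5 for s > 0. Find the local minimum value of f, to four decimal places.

-5.5917

f'(s) = -6/s + 2 = 0 gives s = 3.
f''(s) = 6/s², which is positive for s > 0, so this is a local minimum.
f(3) = -6·ln(3) + 6 - 5 ≈ -5.5917.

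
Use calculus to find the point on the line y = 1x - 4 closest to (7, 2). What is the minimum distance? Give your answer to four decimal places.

0.7071

Minimize D(x)^2 = (x - 7)^2 + (x - 6)^2.
d/dx[D^2] = 2(x - 7) + 2·1·(x - 6) = 0 ⇒ x = 13/2.
Then y = 5/2 and the distance is √(1/2) ≈ 0.7071.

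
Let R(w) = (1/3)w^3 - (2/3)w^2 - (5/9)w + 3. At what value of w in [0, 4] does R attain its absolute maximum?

4

R'(w) = w^2 - (4/3)w - 5/9, whose only zero in [0, 4] is w = 5/3.
Evaluating at the critical points and endpoints: R(0) = 3; R(5/3) = 143/81; R(4) = 103/9.
The maximum over the interval is 103/9, attained at w = 4.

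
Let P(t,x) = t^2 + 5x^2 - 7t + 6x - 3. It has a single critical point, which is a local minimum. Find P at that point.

∂P/∂t = 2t - 7 = 0 and ∂P/∂x = 10x + 6 = 0, so (t, x) = (7/2, -3/5).
The Hessian has P_{tt} = 2, P_{xx} = 10, P_{tx} = 0, giving D = 20 > 0 with P_{tt} > 0, so the point is a local minimum.
P(7/2, -3/5) = -341/20.

-341/20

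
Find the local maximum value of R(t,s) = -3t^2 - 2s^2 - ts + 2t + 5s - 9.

-134/23

∂R/∂t = -6t - s + 2 = 0 and ∂R/∂s = -t - 4s + 5 = 0, so (t, s) = (3/23, 28/23).
The Hessian has R_{tt} = -6, R_{ss} = -4, R_{ts} = -1, giving D = 23 > 0 with R_{tt} < 0, so the point is a local maximum.
R(3/23, 28/23) = -134/23.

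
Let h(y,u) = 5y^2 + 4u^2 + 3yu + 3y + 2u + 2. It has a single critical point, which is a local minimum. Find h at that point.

104/71

∂h/∂y = 10y + 3u + 3 = 0 and ∂h/∂u = 3y + 8u + 2 = 0, so (y, u) = (-18/71, -11/71).
The Hessian has h_{yy} = 10, h_{uu} = 8, h_{yu} = 3, giving D = 71 > 0 with h_{yy} > 0, so the point is a local minimum.
h(-18/71, -11/71) = 104/71.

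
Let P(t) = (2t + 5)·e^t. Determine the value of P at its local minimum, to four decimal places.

P'(t) = 2·e^t + (2t + 5)·1·e^t = (2t + 7)·e^t. Since e^t > 0, the only critical point is t = -7/2.
P''(-7/2) has the same sign as 2 > 0, so this is a local minimum.
P(-7/2) = (-2)·e^(-7/2) ≈ -0.0604.

-0.0604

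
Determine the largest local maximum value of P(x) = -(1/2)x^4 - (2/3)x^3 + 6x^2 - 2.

P'(x) = -2x^3 - 2x^2 + 12x. Setting P'(x) = 0 gives x ∈ {-3, 0, 2}.
Second-derivative test with P''(x) = -6x^2 - 4x + 12: P''(-3) = -30 < 0 ⇒ local maximum; P''(0) = 12 > 0 ⇒ local minimum; P''(2) = -20 < 0 ⇒ local maximum.
The largest local maximum is P(-3) = 59/2.

59/2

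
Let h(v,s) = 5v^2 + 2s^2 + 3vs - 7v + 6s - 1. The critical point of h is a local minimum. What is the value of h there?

-435/31

∂h/∂v = 10v + 3s - 7 = 0 and ∂h/∂s = 3v + 4s + 6 = 0, so (v, s) = (46/31, -81/31).
The Hessian has h_{vv} = 10, h_{ss} = 4, h_{vs} = 3, giving D = 31 > 0 with h_{vv} > 0, so the point is a local minimum.
h(46/31, -81/31) = -435/31.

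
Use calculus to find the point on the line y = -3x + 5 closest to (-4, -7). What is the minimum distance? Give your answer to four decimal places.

7.5895

Minimize D(x)^2 = (x + 4)^2 + (-3x + 12)^2.
d/dx[D^2] = 2(x + 4) + 2·(-3)·(-3x + 12) = 0 ⇒ x = 16/5.
Then y = -23/5 and the distance is √(288/5) ≈ 7.5895.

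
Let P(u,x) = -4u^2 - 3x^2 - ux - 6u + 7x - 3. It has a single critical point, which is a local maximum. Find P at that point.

205/47

∂P/∂u = -8u - x - 6 = 0 and ∂P/∂x = -u - 6x + 7 = 0, so (u, x) = (-43/47, 62/47).
The Hessian has P_{uu} = -8, P_{xx} = -6, P_{ux} = -1, giving D = 47 > 0 with P_{uu} < 0, so the point is a local maximum.
P(-43/47, 62/47) = 205/47.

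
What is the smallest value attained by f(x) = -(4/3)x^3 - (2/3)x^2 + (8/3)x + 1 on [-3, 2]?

-7

The derivative is -4x^2 - (4/3)x + 8/3, which vanishes at x = -1 and x = 2/3.
Evaluating at the critical points and endpoints: f(-3) = 23, f(-1) = -1, f(2/3) = 169/81, f(2) = -7.
Hence the absolute minimum is -7 at x = 2.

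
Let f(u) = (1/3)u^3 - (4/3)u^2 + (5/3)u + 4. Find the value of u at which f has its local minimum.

Critical points: f'(u) = u^2 - (8/3)u + 5/3 vanishes at u = 1, 5/3.
Since f''(u) = 2u - 8/3, we get f''(1) = -2/3 < 0 ⇒ local maximum; f''(5/3) = 2/3 > 0 ⇒ local minimum.
The local minimum is f(5/3) = 374/81.

5/3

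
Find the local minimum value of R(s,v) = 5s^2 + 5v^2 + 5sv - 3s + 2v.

∂R/∂s = 10s + 5v - 3 = 0 and ∂R/∂v = 5s + 10v + 2 = 0, so (s, v) = (8/15, -7/15).
The Hessian has R_{ss} = 10, R_{vv} = 10, R_{sv} = 5, giving D = 75 > 0 with R_{ss} > 0, so the point is a local minimum.
R(8/15, -7/15) = -19/15.

-19/15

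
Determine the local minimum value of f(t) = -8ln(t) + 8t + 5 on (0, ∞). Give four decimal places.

13.0000

f'(t) = -8/t + 8 = 0 gives t = 1.
f''(t) = 8/t², which is positive for t > 0, so this is a local minimum.
f(1) = -8·ln(1) + 8 + 5 ≈ 13.0000.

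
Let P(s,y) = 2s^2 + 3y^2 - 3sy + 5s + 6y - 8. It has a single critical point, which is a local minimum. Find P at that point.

-119/5

∂P/∂s = 4s - 3y + 5 = 0 and ∂P/∂y = -3s + 6y + 6 = 0, so (s, y) = (-16/5, -13/5).
The Hessian has P_{ss} = 4, P_{yy} = 6, P_{sy} = -3, giving D = 15 > 0 with P_{ss} > 0, so the point is a local minimum.
P(-16/5, -13/5) = -119/5.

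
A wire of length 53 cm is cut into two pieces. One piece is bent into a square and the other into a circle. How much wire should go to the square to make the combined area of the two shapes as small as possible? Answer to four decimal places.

Let x be the length used for the square. Square side x/4; circle radius (53−x)/(2π).
A(x) = (x/4)² + π·((53−x)/(2π))² = x²/16 + (53−x)²/(4π) for 0 ≤ x ≤ 53. A'(x) = x/8 − (53−x)/(2π) = 0 gives x = 4·53/(π+4) ≈ 29.6853.
A'' = 1/8 + 1/(2π) > 0, so this gives the minimum combined area; x ≈ 29.6853 cm to the square.

29.6853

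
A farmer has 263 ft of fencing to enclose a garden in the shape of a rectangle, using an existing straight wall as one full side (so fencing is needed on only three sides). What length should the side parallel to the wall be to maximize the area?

263/2

Let the sides perpendicular to the wall have length x and the parallel side y, so 2x + y = 263 and the area is A = xy = x(263 − 2x).
A'(x) = 263 − 4x = 0 gives x = 263/4, and A''(x) = −4 < 0 confirms a maximum.
Then y = 263 − 2·263/4 = 263/2 and A = 69169/8.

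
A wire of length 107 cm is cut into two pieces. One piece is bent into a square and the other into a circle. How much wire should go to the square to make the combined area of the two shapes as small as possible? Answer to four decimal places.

Let x be the length used for the square. Square side x/4; circle radius (107−x)/(2π).
A(x) = (x/4)² + π·((107−x)/(2π))² = x²/16 + (107−x)²/(4π) for 0 ≤ x ≤ 107. A'(x) = x/8 − (107−x)/(2π) = 0 gives x = 4·107/(π+4) ≈ 59.9306.
A'' = 1/8 + 1/(2π) > 0, so this gives the minimum combined area; x ≈ 59.9306 cm to the square.

59.9306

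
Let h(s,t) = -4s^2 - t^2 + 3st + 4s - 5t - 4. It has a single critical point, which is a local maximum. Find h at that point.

4

∂h/∂s = -8s + 3t + 4 = 0 and ∂h/∂t = 3s - 2t - 5 = 0, so (s, t) = (-1, -4).
The Hessian has h_{ss} = -8, h_{tt} = -2, h_{st} = 3, giving D = 7 > 0 with h_{ss} < 0, so the point is a local maximum.
h(-1, -4) = 4.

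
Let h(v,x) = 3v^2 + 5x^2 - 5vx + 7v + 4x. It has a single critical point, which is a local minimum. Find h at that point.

-433/35

∂h/∂v = 6v - 5x + 7 = 0 and ∂h/∂x = -5v + 10x + 4 = 0, so (v, x) = (-18/7, -59/35).
The Hessian has h_{vv} = 6, h_{xx} = 10, h_{vx} = -5, giving D = 35 > 0 with h_{vv} > 0, so the point is a local minimum.
h(-18/7, -59/35) = -433/35.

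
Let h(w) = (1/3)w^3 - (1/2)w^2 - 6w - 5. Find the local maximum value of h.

h'(w) = w^2 - w - 6 = 0 at w = -2, 3.
h''(w) = 2w - 1. h''(-2) = -5 < 0 ⇒ local maximum; h''(3) = 5 > 0 ⇒ local minimum.
So the local maximum value is h(-2) = 7/3.

7/3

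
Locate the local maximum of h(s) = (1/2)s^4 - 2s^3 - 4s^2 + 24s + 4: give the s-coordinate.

2

h'(s) = 2s^3 - 6s^2 - 8s + 24. Setting h'(s) = 0 gives s ∈ {-2, 2, 3}.
h''(s) = 6s^2 - 12s - 8. h''(-2) = 40 > 0 ⇒ local minimum; h''(2) = -8 < 0 ⇒ local maximum; h''(3) = 10 > 0 ⇒ local minimum.
Thus h has its local maximum at s = 2, with value 28.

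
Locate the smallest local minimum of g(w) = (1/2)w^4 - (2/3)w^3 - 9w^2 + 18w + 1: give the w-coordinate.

-3

g'(w) = 2w^3 - 2w^2 - 18w + 18 = 0 at w = -3, 1, 3.
g''(w) = 6w^2 - 4w - 18. g''(-3) = 48 > 0 ⇒ local minimum; g''(1) = -16 < 0 ⇒ local maximum; g''(3) = 24 > 0 ⇒ local minimum.
So the smallest local minimum value is g(-3) = -151/2.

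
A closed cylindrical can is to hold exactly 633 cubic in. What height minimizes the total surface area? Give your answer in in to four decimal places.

9.3062

With radius r and height h, πr²h = 633 so h = 633/(πr²), and S(r) = 2πr² + 2πrh = 2πr² + 2·633/r.
S'(r) = 4πr − 2·633/r² = 0 ⇒ r³ = 633/(2π), so r ≈ 4.6531 and h = 2r ≈ 9.3062.
S''(r) = 4π + 4·633/r³ > 0, so this is the minimum; S ≈ 408.1161.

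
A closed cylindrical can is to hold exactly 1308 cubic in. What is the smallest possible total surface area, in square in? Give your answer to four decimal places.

662.0941

With radius r and height h, πr²h = 1308 so h = 1308/(πr²), and S(r) = 2πr² + 2πrh = 2πr² + 2·1308/r.
S'(r) = 4πr − 2·1308/r² = 0 ⇒ r³ = 1308/(2π), so r ≈ 5.9267 and h = 2r ≈ 11.8533.
S''(r) = 4π + 4·1308/r³ > 0, so this is the minimum; S ≈ 662.0941.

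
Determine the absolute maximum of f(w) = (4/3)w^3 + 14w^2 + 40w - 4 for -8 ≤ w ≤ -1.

f'(w) = 4w^2 + 28w + 40, which vanishes at w = -5 and w = -2.
Candidates: f(-8) = -332/3,  f(-5) = -62/3,  f(-2) = -116/3,  f(-1) = -94/3.
So the maximum is f(-5) = -62/3.

-62/3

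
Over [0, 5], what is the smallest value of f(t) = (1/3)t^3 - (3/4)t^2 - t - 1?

-10/3

The derivative is t^2 - (3/2)t - 1, whose only zero in [0, 5] is t = 2.
Compare values at every candidate in [0, 5]: f(0) = -1, f(2) = -10/3, f(5) = 203/12.
The minimum over the interval is -10/3, attained at t = 2.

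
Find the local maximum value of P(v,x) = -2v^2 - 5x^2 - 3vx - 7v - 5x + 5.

∂P/∂v = -4v - 3x - 7 = 0 and ∂P/∂x = -3v - 10x - 5 = 0, so (v, x) = (-55/31, 1/31).
The Hessian has P_{vv} = -4, P_{xx} = -10, P_{vx} = -3, giving D = 31 > 0 with P_{vv} < 0, so the point is a local maximum.
P(-55/31, 1/31) = 345/31.

345/31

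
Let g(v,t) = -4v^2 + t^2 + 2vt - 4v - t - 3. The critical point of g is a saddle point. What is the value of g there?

∂g/∂v = -8v + 2t - 4 = 0 and ∂g/∂t = 2v + 2t - 1 = 0, so (v, t) = (-3/10, 4/5).
The Hessian has g_{vv} = -8, g_{tt} = 2, g_{vt} = 2, giving D = -20 < 0, so the point is a saddle point.
g(-3/10, 4/5) = -14/5.

-14/5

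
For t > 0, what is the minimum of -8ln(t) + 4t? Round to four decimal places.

P'(t) = -8/t + 4 = 0 gives t = 2.
P''(t) = 8/t², which is positive for t > 0, so this is a local minimum.
P(2) = -8·ln(2) + 8 ≈ 2.4548.

2.4548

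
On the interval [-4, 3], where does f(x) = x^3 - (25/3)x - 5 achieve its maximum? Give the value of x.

-5/3

Differentiating, f'(x) = 3x^2 - 25/3; which vanishes at x = -5/3 and x = 5/3.
Compare values at every candidate in [-4, 3]: f(-4) = -107/3, f(-5/3) = 115/27, f(5/3) = -385/27, f(3) = -3.
Hence the absolute maximum is 115/27 at x = -5/3.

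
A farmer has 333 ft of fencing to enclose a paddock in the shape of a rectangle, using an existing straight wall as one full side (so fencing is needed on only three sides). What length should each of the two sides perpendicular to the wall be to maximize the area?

Let the sides perpendicular to the wall have length x and the parallel side y, so 2x + y = 333 and the area is A = xy = x(333 − 2x).
A'(x) = 333 − 4x = 0 gives x = 333/4, and A''(x) = −4 < 0 confirms a maximum.
Then y = 333 − 2·333/4 = 333/2 and A = 110889/8.

333/4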